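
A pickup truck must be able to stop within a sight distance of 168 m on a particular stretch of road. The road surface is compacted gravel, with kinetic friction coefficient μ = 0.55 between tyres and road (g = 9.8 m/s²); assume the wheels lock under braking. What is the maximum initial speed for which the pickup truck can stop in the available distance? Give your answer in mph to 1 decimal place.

a = μg = 0.55 × 9.8 = 5.390 m/s².
v²/(2a) = d ⇒ v = √(2 × 5.390 × 168) = √1811.04 = 42.5563 m/s.
42.5563 m/s ÷ 0.44704 = 95.196 mph.

Maximum speed ≈ 95.2 mph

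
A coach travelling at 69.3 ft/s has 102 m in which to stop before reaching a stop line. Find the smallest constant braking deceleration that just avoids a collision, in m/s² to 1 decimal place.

69.3 ft/s × 0.3048 = 21.1226 m/s.
v² = 2a·d ⇒ a = v²/(2d) = 21.1226² / (2 × 102.000) = 446.164 / 204.000 = 2.1871 m/s².

Required deceleration ≈ 2.2 m/s²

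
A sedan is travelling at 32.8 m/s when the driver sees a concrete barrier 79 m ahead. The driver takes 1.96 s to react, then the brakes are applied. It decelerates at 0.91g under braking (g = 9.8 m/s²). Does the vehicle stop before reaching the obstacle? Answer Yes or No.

No

a = 0.91 × 9.8 = 8.918 m/s².
Reaction distance = 32.8000 × 1.96 = 64.288 m.
Braking distance = v²/(2a) = 1075.840 / 17.836 = 60.318 m.
Total stopping distance = 64.288 + 60.318 = 124.606 m, vs 79 m available — it cannot stop in time and overshoots by 124.606 − 79 = 45.606 m.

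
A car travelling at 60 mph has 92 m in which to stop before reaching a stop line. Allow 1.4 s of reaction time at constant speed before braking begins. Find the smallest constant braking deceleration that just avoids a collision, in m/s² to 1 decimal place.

Required deceleration ≈ 6.6 m/s²

60 mph × 0.44704 = 26.8224 m/s.
Distance covered during reaction = 26.8224 × 1.4 = 37.551 m.
Distance available for braking: 92 − 37.551 = 54.449 m.
v² = 2a·d ⇒ a = v²/(2d) = 26.8224² / (2 × 54.449) = 719.441 / 108.898 = 6.6066 m/s².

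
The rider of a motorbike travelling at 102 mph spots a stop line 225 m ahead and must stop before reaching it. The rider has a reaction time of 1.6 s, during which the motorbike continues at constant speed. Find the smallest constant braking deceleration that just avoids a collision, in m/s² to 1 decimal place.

102 mph × 0.44704 = 45.5981 m/s.
Distance covered during reaction = 45.5981 × 1.6 = 72.957 m.
Distance available for braking: 225 − 72.957 = 152.043 m.
v² = 2a·d ⇒ a = v²/(2d) = 45.5981² / (2 × 152.043) = 2079.187 / 304.086 = 6.8375 m/s².

Required deceleration ≈ 6.8 m/s²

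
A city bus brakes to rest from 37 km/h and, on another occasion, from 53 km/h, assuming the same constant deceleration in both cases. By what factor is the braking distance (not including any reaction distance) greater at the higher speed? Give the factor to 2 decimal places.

Braking distance d = v²/(2a), so with a fixed, d ∝ v².
Factor = (53/37)² = 1.4324² = 2.0518.

Factor ≈ 2.05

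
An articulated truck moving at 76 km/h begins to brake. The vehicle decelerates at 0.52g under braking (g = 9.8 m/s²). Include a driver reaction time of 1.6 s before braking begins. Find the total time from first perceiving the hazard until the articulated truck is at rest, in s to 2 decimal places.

Total time ≈ 5.74 s

76 km/h ÷ 3.6 = 21.1111 m/s.
a = 0.52 × 9.8 = 5.096 m/s².
Braking time = v/a = 21.1111 / 5.096 = 4.143 s.
Total = 1.6 + 4.143 = 5.743 s.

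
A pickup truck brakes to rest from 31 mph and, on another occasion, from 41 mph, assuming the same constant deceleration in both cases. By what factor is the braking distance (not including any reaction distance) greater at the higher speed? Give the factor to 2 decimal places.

Braking distance d = v²/(2a), so with a fixed, d ∝ v².
Factor = (41/31)² = 1.3226² = 1.7493.

Factor ≈ 1.75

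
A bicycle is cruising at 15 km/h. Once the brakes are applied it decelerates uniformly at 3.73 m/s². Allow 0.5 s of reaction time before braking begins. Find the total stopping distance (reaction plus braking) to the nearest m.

15 km/h ÷ 3.6 = 4.1667 m/s.
Reaction distance = v·t_r = 4.1667 × 0.5 = 2.083 m.
Braking distance = v²/(2a) = 4.1667² / (2 × 3.730) = 17.361 / 7.460 = 2.327 m.
Total = 2.083 + 2.327 = 4.410 m.

Total stopping distance ≈ 4 m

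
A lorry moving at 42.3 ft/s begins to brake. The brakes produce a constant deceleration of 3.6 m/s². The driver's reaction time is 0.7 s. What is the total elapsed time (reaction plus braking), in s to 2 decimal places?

Total time ≈ 4.28 s

42.3 ft/s × 0.3048 = 12.8930 m/s.
Braking time = v/a = 12.8930 / 3.600 = 3.581 s.
Total = 0.7 + 3.581 = 4.281 s.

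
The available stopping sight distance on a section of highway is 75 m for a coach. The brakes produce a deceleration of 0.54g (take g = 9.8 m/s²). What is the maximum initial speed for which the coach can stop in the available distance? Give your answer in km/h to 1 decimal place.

Maximum speed ≈ 101.4 km/h

a = 0.54 × 9.8 = 5.292 m/s².
v²/(2a) = d ⇒ v = √(2 × 5.292 × 75) = √793.80 = 28.1745 m/s.
28.1745 m/s × 3.6 = 101.428 km/h.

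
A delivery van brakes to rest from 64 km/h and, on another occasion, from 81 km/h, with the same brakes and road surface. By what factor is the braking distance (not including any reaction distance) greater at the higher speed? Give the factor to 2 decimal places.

Factor ≈ 1.60

Braking distance d = v²/(2a), so with a fixed, d ∝ v².
Factor = (81/64)² = 1.2656² = 1.6017.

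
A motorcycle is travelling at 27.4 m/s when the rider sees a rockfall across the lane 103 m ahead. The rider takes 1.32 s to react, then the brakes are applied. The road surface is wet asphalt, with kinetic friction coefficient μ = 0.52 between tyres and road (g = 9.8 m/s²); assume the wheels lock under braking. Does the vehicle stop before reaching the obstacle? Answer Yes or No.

a = μg = 0.52 × 9.8 = 5.096 m/s².
Reaction distance = 27.4000 × 1.32 = 36.168 m.
Braking distance = v²/(2a) = 750.760 / 10.192 = 73.662 m.
Total stopping distance = 36.168 + 73.662 = 109.830 m, vs 103 m available — it cannot stop in time and overshoots by 109.830 − 103 = 6.830 m.

No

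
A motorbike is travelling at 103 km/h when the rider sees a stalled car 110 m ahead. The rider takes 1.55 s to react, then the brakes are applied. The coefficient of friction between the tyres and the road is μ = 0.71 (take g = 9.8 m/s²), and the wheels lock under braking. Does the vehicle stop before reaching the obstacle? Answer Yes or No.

Yes

103 km/h ÷ 3.6 = 28.6111 m/s.
a = μg = 0.71 × 9.8 = 6.958 m/s².
Reaction distance = 28.6111 × 1.55 = 44.347 m.
Braking distance = v²/(2a) = 818.595 / 13.916 = 58.824 m.
Total stopping distance = 44.347 + 58.824 = 103.171 m, vs 110 m available — it stops with 110 − 103.171 = 6.829 m to spare.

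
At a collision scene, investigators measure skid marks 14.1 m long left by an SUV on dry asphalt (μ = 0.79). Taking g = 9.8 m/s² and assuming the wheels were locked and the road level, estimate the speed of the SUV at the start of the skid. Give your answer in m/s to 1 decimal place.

Initial speed ≈ 14.8 m/s

Deceleration a = μg = 0.79 × 9.8 = 7.742 m/s².
v = √(2a·d) = √(2 × 7.742 × 14.1) = √218.324 = 14.7758 m/s.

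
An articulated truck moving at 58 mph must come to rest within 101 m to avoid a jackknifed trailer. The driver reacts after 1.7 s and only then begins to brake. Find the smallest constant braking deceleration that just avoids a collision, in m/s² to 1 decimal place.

58 mph × 0.44704 = 25.9283 m/s.
Distance covered during reaction = 25.9283 × 1.7 = 44.078 m.
Distance available for braking: 101 − 44.078 = 56.922 m.
v² = 2a·d ⇒ a = v²/(2d) = 25.9283² / (2 × 56.922) = 672.277 / 113.844 = 5.9052 m/s².

Required deceleration ≈ 5.9 m/s²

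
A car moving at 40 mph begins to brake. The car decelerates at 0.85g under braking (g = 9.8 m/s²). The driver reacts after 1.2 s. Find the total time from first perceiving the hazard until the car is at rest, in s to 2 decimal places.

40 mph × 0.44704 = 17.8816 m/s.
a = 0.85 × 9.8 = 8.330 m/s².
Braking time = v/a = 17.8816 / 8.330 = 2.147 s.
Total = 1.2 + 2.147 = 3.347 s.

Total time ≈ 3.35 s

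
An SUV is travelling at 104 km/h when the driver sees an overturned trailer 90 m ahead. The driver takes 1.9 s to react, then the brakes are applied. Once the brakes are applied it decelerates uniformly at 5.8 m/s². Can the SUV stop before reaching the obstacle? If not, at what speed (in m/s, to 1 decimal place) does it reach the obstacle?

104 km/h ÷ 3.6 = 28.8889 m/s.
Reaction distance = 28.8889 × 1.9 = 54.889 m.
Braking distance needed to stop: v²/(2a) = 834.569 / 11.600 = 71.946 m, so total needed = 54.889 + 71.946 = 126.835 m > 90 m — it cannot stop.
Distance remaining when braking begins: 90 − 54.889 = 35.111 m.
v² = v₀² − 2a·d = 834.569 − 2 × 5.800 × 35.111 = 427.281 m²/s².
v = √427.281 = 20.671 m/s.

No — it strikes the obstacle at 20.7 m/s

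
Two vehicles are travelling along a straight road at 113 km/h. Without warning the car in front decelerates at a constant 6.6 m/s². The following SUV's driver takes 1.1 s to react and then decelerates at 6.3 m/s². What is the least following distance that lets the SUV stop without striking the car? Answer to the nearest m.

113 km/h ÷ 3.6 = 31.3889 m/s.
Leader travels v²/(2a_L) = 985.263 / 13.200 = 74.641 m before stopping.
Follower covers v·t_r = 31.3889 × 1.1 = 34.528 m while reacting, then v²/(2a_F) = 985.263 / 12.600 = 78.195 m while braking, for a total of 34.528 + 78.195 = 112.723 m.
Since a_F ≤ a_L and the follower starts braking later, the follower is never slower than the leader, so the closest approach is when both have stopped.
Minimum gap = 112.723 − 74.641 = 38.082 m.

Minimum gap ≈ 38 m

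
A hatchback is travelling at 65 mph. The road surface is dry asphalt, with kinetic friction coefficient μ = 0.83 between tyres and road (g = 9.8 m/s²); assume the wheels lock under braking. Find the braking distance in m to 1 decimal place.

65 mph × 0.44704 = 29.0576 m/s.
a = μg = 0.83 × 9.8 = 8.134 m/s².
Braking distance = v²/(2a) = 29.0576² / (2 × 8.134) = 844.344 / 16.268 = 51.902 m.

Braking distance ≈ 51.9 m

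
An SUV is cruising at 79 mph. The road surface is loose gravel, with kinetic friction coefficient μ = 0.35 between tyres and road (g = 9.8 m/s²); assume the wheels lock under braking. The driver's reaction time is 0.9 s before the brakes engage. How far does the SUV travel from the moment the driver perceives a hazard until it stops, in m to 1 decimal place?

79 mph × 0.44704 = 35.3162 m/s.
a = μg = 0.35 × 9.8 = 3.430 m/s².
Reaction distance = v·t_r = 35.3162 × 0.9 = 31.785 m.
Braking distance = v²/(2a) = 35.3162² / (2 × 3.430) = 1247.234 / 6.860 = 181.813 m.
Total = 31.785 + 181.813 = 213.598 m.

Total stopping distance ≈ 213.6 m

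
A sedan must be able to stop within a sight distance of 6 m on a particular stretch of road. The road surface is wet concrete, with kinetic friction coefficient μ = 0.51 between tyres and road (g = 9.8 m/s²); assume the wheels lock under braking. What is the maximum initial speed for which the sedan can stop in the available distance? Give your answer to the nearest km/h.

a = μg = 0.51 × 9.8 = 4.998 m/s².
v²/(2a) = d ⇒ v = √(2 × 4.998 × 6) = √59.98 = 7.7447 m/s.
7.7447 m/s × 3.6 = 27.881 km/h.

Maximum speed ≈ 28 km/h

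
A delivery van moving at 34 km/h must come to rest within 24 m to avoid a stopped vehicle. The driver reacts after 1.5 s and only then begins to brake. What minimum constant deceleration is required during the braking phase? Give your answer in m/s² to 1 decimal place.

Required deceleration ≈ 4.5 m/s²

34 km/h ÷ 3.6 = 9.4444 m/s.
Distance covered during reaction = 9.4444 × 1.5 = 14.167 m.
Distance available for braking: 24 − 14.167 = 9.833 m.
v² = 2a·d ⇒ a = v²/(2d) = 9.4444² / (2 × 9.833) = 89.197 / 19.666 = 4.5356 m/s².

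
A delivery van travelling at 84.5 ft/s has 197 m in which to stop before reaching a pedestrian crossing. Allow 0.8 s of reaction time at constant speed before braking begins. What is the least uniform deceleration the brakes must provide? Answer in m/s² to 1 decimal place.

84.5 ft/s × 0.3048 = 25.7556 m/s.
Distance covered during reaction = 25.7556 × 0.8 = 20.604 m.
Distance available for braking: 197 − 20.604 = 176.396 m.
v² = 2a·d ⇒ a = v²/(2d) = 25.7556² / (2 × 176.396) = 663.351 / 352.792 = 1.8803 m/s².

Required deceleration ≈ 1.9 m/s²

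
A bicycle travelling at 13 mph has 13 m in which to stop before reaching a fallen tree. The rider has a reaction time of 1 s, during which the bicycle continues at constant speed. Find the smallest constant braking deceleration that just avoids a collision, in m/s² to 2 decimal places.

13 mph × 0.44704 = 5.8115 m/s.
Distance covered during reaction = 5.8115 × 1 = 5.811 m.
Distance available for braking: 13 − 5.811 = 7.189 m.
v² = 2a·d ⇒ a = v²/(2d) = 5.8115² / (2 × 7.189) = 33.774 / 14.378 = 2.3490 m/s².

Required deceleration ≈ 2.35 m/s²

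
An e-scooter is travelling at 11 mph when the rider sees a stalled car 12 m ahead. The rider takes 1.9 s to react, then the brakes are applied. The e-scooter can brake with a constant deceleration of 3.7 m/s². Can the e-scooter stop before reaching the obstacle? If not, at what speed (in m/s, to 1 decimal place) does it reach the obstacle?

No — it strikes the obstacle at 2.1 m/s

11 mph × 0.44704 = 4.9174 m/s.
Reaction distance = 4.9174 × 1.9 = 9.343 m.
Braking distance needed to stop: v²/(2a) = 24.181 / 7.400 = 3.268 m, so total needed = 9.343 + 3.268 = 12.611 m > 12 m — it cannot stop.
Distance remaining when braking begins: 12 − 9.343 = 2.657 m.
v² = v₀² − 2a·d = 24.181 − 2 × 3.700 × 2.657 = 4.519 m²/s².
v = √4.519 = 2.126 m/s.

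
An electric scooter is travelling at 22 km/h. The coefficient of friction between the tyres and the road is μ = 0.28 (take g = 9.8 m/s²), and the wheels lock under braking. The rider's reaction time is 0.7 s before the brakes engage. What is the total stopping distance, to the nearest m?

22 km/h ÷ 3.6 = 6.1111 m/s.
a = μg = 0.28 × 9.8 = 2.744 m/s².
Reaction distance = v·t_r = 6.1111 × 0.7 = 4.278 m.
Braking distance = v²/(2a) = 6.1111² / (2 × 2.744) = 37.346 / 5.488 = 6.805 m.
Total = 4.278 + 6.805 = 11.083 m.

Total stopping distance ≈ 11 m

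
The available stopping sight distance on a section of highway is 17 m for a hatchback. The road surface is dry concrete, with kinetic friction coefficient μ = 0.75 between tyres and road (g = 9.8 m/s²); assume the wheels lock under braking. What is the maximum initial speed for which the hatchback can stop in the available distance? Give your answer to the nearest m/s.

a = μg = 0.75 × 9.8 = 7.350 m/s².
v²/(2a) = d ⇒ v = √(2 × 7.350 × 17) = √249.90 = 15.8082 m/s.

Maximum speed ≈ 16 m/s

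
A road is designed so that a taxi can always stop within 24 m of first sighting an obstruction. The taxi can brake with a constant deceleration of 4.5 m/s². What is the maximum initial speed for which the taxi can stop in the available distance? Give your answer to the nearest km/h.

v²/(2a) = d ⇒ v = √(2 × 4.500 × 24) = √216.00 = 14.6969 m/s.
14.6969 m/s × 3.6 = 52.909 km/h.

Maximum speed ≈ 53 km/h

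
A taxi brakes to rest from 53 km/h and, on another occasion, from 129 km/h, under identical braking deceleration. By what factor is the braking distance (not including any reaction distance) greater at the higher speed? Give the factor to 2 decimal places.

Factor ≈ 5.92

Braking distance d = v²/(2a), so with a fixed, d ∝ v².
Factor = (129/53)² = 2.4340² = 5.9244.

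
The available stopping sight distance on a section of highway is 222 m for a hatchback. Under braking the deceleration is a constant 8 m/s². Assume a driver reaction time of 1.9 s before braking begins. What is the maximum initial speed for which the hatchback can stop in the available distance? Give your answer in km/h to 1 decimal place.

Maximum speed ≈ 166.7 km/h

Stopping distance: v·t_r + v²/(2a) = 222 with t_r = 1.9 s and a = 8.000 m/s².
So v² + 30.400 v − 3552.00 = 0.
Positive root: v = −a·t_r + √((a·t_r)² + 2a·d) = −15.200 + √(231.040 + 3552.00) = 46.3064 m/s.
46.3064 m/s × 3.6 = 166.703 km/h.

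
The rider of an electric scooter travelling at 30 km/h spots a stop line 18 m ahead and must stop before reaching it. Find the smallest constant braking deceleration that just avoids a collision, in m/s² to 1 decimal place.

30 km/h ÷ 3.6 = 8.3333 m/s.
v² = 2a·d ⇒ a = v²/(2d) = 8.3333² / (2 × 18.000) = 69.444 / 36.000 = 1.9290 m/s².

Required deceleration ≈ 1.9 m/s²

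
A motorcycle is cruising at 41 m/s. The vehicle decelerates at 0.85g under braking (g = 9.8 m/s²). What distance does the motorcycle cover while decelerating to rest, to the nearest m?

Braking distance ≈ 101 m

a = 0.85 × 9.8 = 8.330 m/s².
Braking distance = v²/(2a) = 41.0000² / (2 × 8.330) = 1681.000 / 16.660 = 100.900 m.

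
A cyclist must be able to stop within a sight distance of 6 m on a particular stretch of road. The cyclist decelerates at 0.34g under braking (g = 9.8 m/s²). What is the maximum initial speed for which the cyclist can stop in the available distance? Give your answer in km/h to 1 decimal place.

a = 0.34 × 9.8 = 3.332 m/s².
v²/(2a) = d ⇒ v = √(2 × 3.332 × 6) = √39.98 = 6.3230 m/s.
6.3230 m/s × 3.6 = 22.763 km/h.

Maximum speed ≈ 22.8 km/h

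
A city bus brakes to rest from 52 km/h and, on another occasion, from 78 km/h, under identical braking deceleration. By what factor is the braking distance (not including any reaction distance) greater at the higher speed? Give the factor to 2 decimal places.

Factor ≈ 2.25

Braking distance d = v²/(2a), so with a fixed, d ∝ v².
Factor = (78/52)² = 1.5000² = 2.2500.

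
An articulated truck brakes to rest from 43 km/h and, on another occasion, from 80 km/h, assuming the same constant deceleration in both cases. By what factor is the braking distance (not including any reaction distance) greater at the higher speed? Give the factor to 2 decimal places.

Factor ≈ 3.46

Braking distance d = v²/(2a), so with a fixed, d ∝ v².
Factor = (80/43)² = 1.8605² = 3.4615.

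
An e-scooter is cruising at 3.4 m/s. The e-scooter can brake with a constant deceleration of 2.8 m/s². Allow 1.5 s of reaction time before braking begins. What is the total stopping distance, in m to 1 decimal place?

Total stopping distance ≈ 7.2 m

Reaction distance = v·t_r = 3.4000 × 1.5 = 5.100 m.
Braking distance = v²/(2a) = 3.4000² / (2 × 2.800) = 11.560 / 5.600 = 2.064 m.
Total = 5.100 + 2.064 = 7.164 m.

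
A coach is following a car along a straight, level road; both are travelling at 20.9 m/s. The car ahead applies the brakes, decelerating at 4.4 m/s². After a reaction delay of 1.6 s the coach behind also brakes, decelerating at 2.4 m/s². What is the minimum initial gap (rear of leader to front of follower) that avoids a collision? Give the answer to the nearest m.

Leader travels v²/(2a_L) = 436.810 / 8.800 = 49.637 m before stopping.
Follower covers v·t_r = 20.9000 × 1.6 = 33.440 m while reacting, then v²/(2a_F) = 436.810 / 4.800 = 91.002 m while braking, for a total of 33.440 + 91.002 = 124.442 m.
Since a_F ≤ a_L and the follower starts braking later, the follower is never slower than the leader, so the closest approach is when both have stopped.
Minimum gap = 124.442 − 49.637 = 74.805 m.

Minimum gap ≈ 75 m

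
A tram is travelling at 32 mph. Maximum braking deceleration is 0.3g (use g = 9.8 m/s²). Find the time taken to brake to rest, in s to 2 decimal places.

Braking time ≈ 4.87 s

32 mph × 0.44704 = 14.3053 m/s.
a = 0.3 × 9.8 = 2.940 m/s².
Braking time = v/a = 14.3053 / 2.940 = 4.866 s.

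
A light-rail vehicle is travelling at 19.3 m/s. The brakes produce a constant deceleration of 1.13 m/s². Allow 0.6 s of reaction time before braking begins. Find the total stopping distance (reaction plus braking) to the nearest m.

Reaction distance = v·t_r = 19.3000 × 0.6 = 11.580 m.
Braking distance = v²/(2a) = 19.3000² / (2 × 1.130) = 372.490 / 2.260 = 164.819 m.
Total = 11.580 + 164.819 = 176.399 m.

Total stopping distance ≈ 176 m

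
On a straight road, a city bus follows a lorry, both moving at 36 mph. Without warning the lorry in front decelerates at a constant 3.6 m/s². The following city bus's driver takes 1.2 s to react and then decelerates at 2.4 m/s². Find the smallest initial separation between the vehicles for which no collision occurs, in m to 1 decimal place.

Minimum gap ≈ 37.3 m

36 mph × 0.44704 = 16.0934 m/s.
Leader travels v²/(2a_L) = 258.998 / 7.200 = 35.972 m before stopping.
Follower covers v·t_r = 16.0934 × 1.2 = 19.312 m while reacting, then v²/(2a_F) = 258.998 / 4.800 = 53.958 m while braking, for a total of 19.312 + 53.958 = 73.270 m.
Since a_F ≤ a_L and the follower starts braking later, the follower is never slower than the leader, so the closest approach is when both have stopped.
Minimum gap = 73.270 − 35.972 = 37.298 m.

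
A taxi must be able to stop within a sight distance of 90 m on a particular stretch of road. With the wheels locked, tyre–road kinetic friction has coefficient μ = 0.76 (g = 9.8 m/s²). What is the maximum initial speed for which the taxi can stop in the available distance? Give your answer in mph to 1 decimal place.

Maximum speed ≈ 81.9 mph

a = μg = 0.76 × 9.8 = 7.448 m/s².
v²/(2a) = d ⇒ v = √(2 × 7.448 × 90) = √1340.64 = 36.6148 m/s.
36.6148 m/s ÷ 0.44704 = 81.905 mph.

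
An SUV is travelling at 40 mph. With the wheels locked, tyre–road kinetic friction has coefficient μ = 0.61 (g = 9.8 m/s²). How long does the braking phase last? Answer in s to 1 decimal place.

40 mph × 0.44704 = 17.8816 m/s.
a = μg = 0.61 × 9.8 = 5.978 m/s².
Braking time = v/a = 17.8816 / 5.978 = 2.991 s.

Braking time ≈ 3.0 s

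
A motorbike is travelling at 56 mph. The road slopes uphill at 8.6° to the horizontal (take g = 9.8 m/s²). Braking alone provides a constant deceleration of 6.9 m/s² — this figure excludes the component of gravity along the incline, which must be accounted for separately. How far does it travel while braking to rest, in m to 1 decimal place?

56 mph × 0.44704 = 25.0342 m/s.
Gravity along the uphill slope adds to the braking deceleration: a_eff = 6.900 + 9.8·sin 8.6° = 6.900 + 1.465 = 8.365 m/s².
Braking distance = v²/(2a) = 25.0342² / (2 × 8.365) = 626.711 / 16.730 = 37.460 m.

Braking distance ≈ 37.5 m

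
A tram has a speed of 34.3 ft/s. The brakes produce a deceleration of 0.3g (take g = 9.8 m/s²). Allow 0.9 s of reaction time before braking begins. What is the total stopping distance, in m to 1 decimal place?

34.3 ft/s × 0.3048 = 10.4546 m/s.
a = 0.3 × 9.8 = 2.940 m/s².
Reaction distance = v·t_r = 10.4546 × 0.9 = 9.409 m.
Braking distance = v²/(2a) = 10.4546² / (2 × 2.940) = 109.299 / 5.880 = 18.588 m.
Total = 9.409 + 18.588 = 27.997 m.

Total stopping distance ≈ 28.0 m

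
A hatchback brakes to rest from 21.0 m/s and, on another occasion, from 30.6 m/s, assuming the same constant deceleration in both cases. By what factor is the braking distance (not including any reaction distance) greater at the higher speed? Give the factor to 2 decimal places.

Factor ≈ 2.12

Braking distance d = v²/(2a), so with a fixed, d ∝ v².
Factor = (30.6/21.0)² = 1.4571² = 2.1231.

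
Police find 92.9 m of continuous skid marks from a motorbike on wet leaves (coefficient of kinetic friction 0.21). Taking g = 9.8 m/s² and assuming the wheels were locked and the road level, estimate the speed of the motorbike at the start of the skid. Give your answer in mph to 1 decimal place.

Initial speed ≈ 43.7 mph

Deceleration a = μg = 0.21 × 9.8 = 2.058 m/s².
v = √(2a·d) = √(2 × 2.058 × 92.9) = √382.376 = 19.5544 m/s.
= 19.5544 ÷ 0.44704 = 43.742 mph.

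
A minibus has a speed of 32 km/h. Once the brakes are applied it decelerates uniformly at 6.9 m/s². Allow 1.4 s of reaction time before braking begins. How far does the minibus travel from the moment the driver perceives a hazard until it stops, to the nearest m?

32 km/h ÷ 3.6 = 8.8889 m/s.
Reaction distance = v·t_r = 8.8889 × 1.4 = 12.444 m.
Braking distance = v²/(2a) = 8.8889² / (2 × 6.900) = 79.013 / 13.800 = 5.726 m.
Total = 12.444 + 5.726 = 18.170 m.

Total stopping distance ≈ 18 m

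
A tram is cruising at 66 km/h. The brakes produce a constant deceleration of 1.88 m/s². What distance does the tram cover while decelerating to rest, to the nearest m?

Braking distance ≈ 89 m

66 km/h ÷ 3.6 = 18.3333 m/s.
Braking distance = v²/(2a) = 18.3333² / (2 × 1.880) = 336.110 / 3.760 = 89.391 m.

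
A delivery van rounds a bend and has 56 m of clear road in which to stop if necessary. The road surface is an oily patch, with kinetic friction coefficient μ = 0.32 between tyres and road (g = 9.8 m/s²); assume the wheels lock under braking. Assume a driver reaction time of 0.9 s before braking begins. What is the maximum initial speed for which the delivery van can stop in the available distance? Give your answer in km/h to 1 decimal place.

Maximum speed ≈ 58.1 km/h

a = μg = 0.32 × 9.8 = 3.136 m/s².
Stopping distance: v·t_r + v²/(2a) = 56 with t_r = 0.9 s and a = 3.136 m/s².
So v² + 5.645 v − 351.23 = 0.
Positive root: v = −a·t_r + √((a·t_r)² + 2a·d) = −2.822 + √(7.964 + 351.23) = 16.1304 m/s.
16.1304 m/s × 3.6 = 58.069 km/h.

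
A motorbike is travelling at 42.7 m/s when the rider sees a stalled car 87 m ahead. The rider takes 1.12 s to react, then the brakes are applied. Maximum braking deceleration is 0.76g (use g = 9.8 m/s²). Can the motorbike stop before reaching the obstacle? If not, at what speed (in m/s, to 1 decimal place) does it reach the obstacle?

No — it strikes the obstacle at 35.2 m/s

a = 0.76 × 9.8 = 7.448 m/s².
Reaction distance = 42.7000 × 1.12 = 47.824 m.
Braking distance needed to stop: v²/(2a) = 1823.290 / 14.896 = 122.401 m, so total needed = 47.824 + 122.401 = 170.225 m > 87 m — it cannot stop.
Distance remaining when braking begins: 87 − 47.824 = 39.176 m.
v² = v₀² − 2a·d = 1823.290 − 2 × 7.448 × 39.176 = 1239.724 m²/s².
v = √1239.724 = 35.210 m/s.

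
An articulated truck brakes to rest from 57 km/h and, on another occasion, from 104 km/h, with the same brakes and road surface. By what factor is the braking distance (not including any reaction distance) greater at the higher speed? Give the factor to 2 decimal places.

Braking distance d = v²/(2a), so with a fixed, d ∝ v².
Factor = (104/57)² = 1.8246² = 3.3292.

Factor ≈ 3.33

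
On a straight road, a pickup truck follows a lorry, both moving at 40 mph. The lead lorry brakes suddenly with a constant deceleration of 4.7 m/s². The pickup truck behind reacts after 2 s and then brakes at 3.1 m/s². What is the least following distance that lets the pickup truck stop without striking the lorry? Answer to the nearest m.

Minimum gap ≈ 53 m

40 mph × 0.44704 = 17.8816 m/s.
Leader travels v²/(2a_L) = 319.752 / 9.400 = 34.016 m before stopping.
Follower covers v·t_r = 17.8816 × 2 = 35.763 m while reacting, then v²/(2a_F) = 319.752 / 6.200 = 51.573 m while braking, for a total of 35.763 + 51.573 = 87.336 m.
Since a_F ≤ a_L and the follower starts braking later, the follower is never slower than the leader, so the closest approach is when both have stopped.
Minimum gap = 87.336 − 34.016 = 53.320 m.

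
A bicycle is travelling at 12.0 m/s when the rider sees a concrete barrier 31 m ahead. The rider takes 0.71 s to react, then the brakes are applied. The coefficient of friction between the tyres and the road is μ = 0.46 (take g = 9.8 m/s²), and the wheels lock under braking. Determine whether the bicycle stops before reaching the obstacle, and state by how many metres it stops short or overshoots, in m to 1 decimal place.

Yes — it stops 6.5 m short of the obstacle

a = μg = 0.46 × 9.8 = 4.508 m/s².
Reaction distance = 12.0000 × 0.71 = 8.520 m.
Braking distance = v²/(2a) = 144.000 / 9.016 = 15.972 m.
Total stopping distance = 8.520 + 15.972 = 24.492 m, vs 31 m available — it stops with 31 − 24.492 = 6.508 m to spare.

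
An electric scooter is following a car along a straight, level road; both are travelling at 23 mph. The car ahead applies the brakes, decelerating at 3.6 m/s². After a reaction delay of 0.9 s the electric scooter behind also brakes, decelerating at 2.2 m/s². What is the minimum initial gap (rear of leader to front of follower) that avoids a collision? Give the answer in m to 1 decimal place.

Minimum gap ≈ 18.6 m

23 mph × 0.44704 = 10.2819 m/s.
Leader travels v²/(2a_L) = 105.717 / 7.200 = 14.683 m before stopping.
Follower covers v·t_r = 10.2819 × 0.9 = 9.254 m while reacting, then v²/(2a_F) = 105.717 / 4.400 = 24.027 m while braking, for a total of 9.254 + 24.027 = 33.281 m.
Since a_F ≤ a_L and the follower starts braking later, the follower is never slower than the leader, so the closest approach is when both have stopped.
Minimum gap = 33.281 − 14.683 = 18.598 m.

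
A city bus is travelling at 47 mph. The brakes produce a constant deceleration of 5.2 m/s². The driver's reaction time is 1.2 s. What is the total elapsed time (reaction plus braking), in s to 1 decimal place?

47 mph × 0.44704 = 21.0109 m/s.
Braking time = v/a = 21.0109 / 5.200 = 4.041 s.
Total = 1.2 + 4.041 = 5.241 s.

Total time ≈ 5.2 s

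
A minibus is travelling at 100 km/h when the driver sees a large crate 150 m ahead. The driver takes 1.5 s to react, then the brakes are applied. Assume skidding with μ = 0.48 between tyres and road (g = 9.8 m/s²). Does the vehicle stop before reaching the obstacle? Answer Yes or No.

Yes

100 km/h ÷ 3.6 = 27.7778 m/s.
a = μg = 0.48 × 9.8 = 4.704 m/s².
Reaction distance = 27.7778 × 1.5 = 41.667 m.
Braking distance = v²/(2a) = 771.606 / 9.408 = 82.016 m.
Total stopping distance = 41.667 + 82.016 = 123.683 m, vs 150 m available — it stops with 150 − 123.683 = 26.317 m to spare.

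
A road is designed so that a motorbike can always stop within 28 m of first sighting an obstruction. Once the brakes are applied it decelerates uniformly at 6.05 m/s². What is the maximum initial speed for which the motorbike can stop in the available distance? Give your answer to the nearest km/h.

v²/(2a) = d ⇒ v = √(2 × 6.050 × 28) = √338.80 = 18.4065 m/s.
18.4065 m/s × 3.6 = 66.263 km/h.

Maximum speed ≈ 66 km/h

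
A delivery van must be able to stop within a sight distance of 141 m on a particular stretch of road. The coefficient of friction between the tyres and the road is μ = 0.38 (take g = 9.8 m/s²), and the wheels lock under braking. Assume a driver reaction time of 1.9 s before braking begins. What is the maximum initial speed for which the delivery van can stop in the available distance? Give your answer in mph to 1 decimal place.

a = μg = 0.38 × 9.8 = 3.724 m/s².
Stopping distance: v·t_r + v²/(2a) = 141 with t_r = 1.9 s and a = 3.724 m/s².
So v² + 14.151 v − 1050.17 = 0.
Positive root: v = −a·t_r + √((a·t_r)² + 2a·d) = −7.076 + √(50.070 + 1050.17) = 26.0939 m/s.
26.0939 m/s ÷ 0.44704 = 58.370 mph.

Maximum speed ≈ 58.4 mph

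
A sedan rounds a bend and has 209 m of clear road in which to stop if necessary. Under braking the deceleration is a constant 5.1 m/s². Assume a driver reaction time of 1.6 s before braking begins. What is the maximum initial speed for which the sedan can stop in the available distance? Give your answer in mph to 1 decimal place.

Maximum speed ≈ 86.6 mph

Stopping distance: v·t_r + v²/(2a) = 209 with t_r = 1.6 s and a = 5.100 m/s².
So v² + 16.320 v − 2131.80 = 0.
Positive root: v = −a·t_r + √((a·t_r)² + 2a·d) = −8.160 + √(66.586 + 2131.80) = 38.7269 m/s.
38.7269 m/s ÷ 0.44704 = 86.630 mph.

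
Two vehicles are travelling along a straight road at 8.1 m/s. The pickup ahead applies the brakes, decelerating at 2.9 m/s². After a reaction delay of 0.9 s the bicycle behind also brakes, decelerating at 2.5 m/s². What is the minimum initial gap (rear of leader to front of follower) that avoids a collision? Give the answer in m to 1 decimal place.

Leader travels v²/(2a_L) = 65.610 / 5.800 = 11.312 m before stopping.
Follower covers v·t_r = 8.1000 × 0.9 = 7.290 m while reacting, then v²/(2a_F) = 65.610 / 5.000 = 13.122 m while braking, for a total of 7.290 + 13.122 = 20.412 m.
Since a_F ≤ a_L and the follower starts braking later, the follower is never slower than the leader, so the closest approach is when both have stopped.
Minimum gap = 20.412 − 11.312 = 9.100 m.

Minimum gap ≈ 9.1 m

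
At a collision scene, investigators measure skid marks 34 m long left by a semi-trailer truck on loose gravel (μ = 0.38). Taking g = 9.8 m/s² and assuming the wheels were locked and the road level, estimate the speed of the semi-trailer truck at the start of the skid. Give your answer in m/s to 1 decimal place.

Initial speed ≈ 15.9 m/s

Deceleration a = μg = 0.38 × 9.8 = 3.724 m/s².
v = √(2a·d) = √(2 × 3.724 × 34) = √253.232 = 15.9133 m/s.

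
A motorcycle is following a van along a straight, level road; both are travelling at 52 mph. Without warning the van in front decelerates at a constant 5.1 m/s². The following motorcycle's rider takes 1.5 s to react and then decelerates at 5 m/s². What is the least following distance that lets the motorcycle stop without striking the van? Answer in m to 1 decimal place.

52 mph × 0.44704 = 23.2461 m/s.
Leader travels v²/(2a_L) = 540.381 / 10.200 = 52.979 m before stopping.
Follower covers v·t_r = 23.2461 × 1.5 = 34.869 m while reacting, then v²/(2a_F) = 540.381 / 10.000 = 54.038 m while braking, for a total of 34.869 + 54.038 = 88.907 m.
Since a_F ≤ a_L and the follower starts braking later, the follower is never slower than the leader, so the closest approach is when both have stopped.
Minimum gap = 88.907 − 52.979 = 35.928 m.

Minimum gap ≈ 35.9 m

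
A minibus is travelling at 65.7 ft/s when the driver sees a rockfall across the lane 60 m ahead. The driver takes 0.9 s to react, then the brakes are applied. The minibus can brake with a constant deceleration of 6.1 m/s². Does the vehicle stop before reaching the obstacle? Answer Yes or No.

Yes

65.7 ft/s × 0.3048 = 20.0254 m/s.
Reaction distance = 20.0254 × 0.9 = 18.023 m.
Braking distance = v²/(2a) = 401.017 / 12.200 = 32.870 m.
Total stopping distance = 18.023 + 32.870 = 50.893 m, vs 60 m available — it stops with 60 − 50.893 = 9.107 m to spare.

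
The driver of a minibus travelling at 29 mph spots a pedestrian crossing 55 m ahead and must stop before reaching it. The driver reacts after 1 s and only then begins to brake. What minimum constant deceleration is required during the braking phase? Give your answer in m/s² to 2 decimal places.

Required deceleration ≈ 2.00 m/s²

29 mph × 0.44704 = 12.9642 m/s.
Distance covered during reaction = 12.9642 × 1 = 12.964 m.
Distance available for braking: 55 − 12.964 = 42.036 m.
v² = 2a·d ⇒ a = v²/(2d) = 12.9642² / (2 × 42.036) = 168.070 / 84.072 = 1.9991 m/s².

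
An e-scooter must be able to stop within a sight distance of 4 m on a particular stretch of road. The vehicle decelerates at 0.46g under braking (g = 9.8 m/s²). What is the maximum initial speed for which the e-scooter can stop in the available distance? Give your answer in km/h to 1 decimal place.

a = 0.46 × 9.8 = 4.508 m/s².
v²/(2a) = d ⇒ v = √(2 × 4.508 × 4) = √36.06 = 6.0050 m/s.
6.0050 m/s × 3.6 = 21.618 km/h.

Maximum speed ≈ 21.6 km/h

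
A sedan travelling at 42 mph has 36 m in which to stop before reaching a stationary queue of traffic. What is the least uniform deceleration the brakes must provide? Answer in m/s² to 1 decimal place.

Required deceleration ≈ 4.9 m/s²

42 mph × 0.44704 = 18.7757 m/s.
v² = 2a·d ⇒ a = v²/(2d) = 18.7757² / (2 × 36.000) = 352.527 / 72.000 = 4.8962 m/s².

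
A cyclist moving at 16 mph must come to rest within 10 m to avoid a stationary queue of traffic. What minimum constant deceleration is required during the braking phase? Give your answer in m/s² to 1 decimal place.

16 mph × 0.44704 = 7.1526 m/s.
v² = 2a·d ⇒ a = v²/(2d) = 7.1526² / (2 × 10.000) = 51.160 / 20.000 = 2.5580 m/s².

Required deceleration ≈ 2.6 m/s²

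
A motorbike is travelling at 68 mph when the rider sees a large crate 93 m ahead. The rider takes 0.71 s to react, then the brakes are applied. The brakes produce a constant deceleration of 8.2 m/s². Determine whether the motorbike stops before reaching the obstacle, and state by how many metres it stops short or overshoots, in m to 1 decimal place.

68 mph × 0.44704 = 30.3987 m/s.
Reaction distance = 30.3987 × 0.71 = 21.583 m.
Braking distance = v²/(2a) = 924.081 / 16.400 = 56.346 m.
Total stopping distance = 21.583 + 56.346 = 77.929 m, vs 93 m available — it stops with 93 − 77.929 = 15.071 m to spare.

Yes — it stops 15.1 m short of the obstacle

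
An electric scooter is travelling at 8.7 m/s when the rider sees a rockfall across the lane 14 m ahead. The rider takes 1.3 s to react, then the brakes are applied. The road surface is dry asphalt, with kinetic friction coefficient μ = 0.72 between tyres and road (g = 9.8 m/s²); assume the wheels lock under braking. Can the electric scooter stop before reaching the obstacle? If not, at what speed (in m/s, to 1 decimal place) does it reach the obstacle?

No — it strikes the obstacle at 6.1 m/s

a = μg = 0.72 × 9.8 = 7.056 m/s².
Reaction distance = 8.7000 × 1.3 = 11.310 m.
Braking distance needed to stop: v²/(2a) = 75.690 / 14.112 = 5.364 m, so total needed = 11.310 + 5.364 = 16.674 m > 14 m — it cannot stop.
Distance remaining when braking begins: 14 − 11.310 = 2.690 m.
v² = v₀² − 2a·d = 75.690 − 2 × 7.056 × 2.690 = 37.729 m²/s².
v = √37.729 = 6.142 m/s.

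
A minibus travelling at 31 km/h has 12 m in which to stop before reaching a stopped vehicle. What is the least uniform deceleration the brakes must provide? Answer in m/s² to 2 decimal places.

31 km/h ÷ 3.6 = 8.6111 m/s.
v² = 2a·d ⇒ a = v²/(2d) = 8.6111² / (2 × 12.000) = 74.151 / 24.000 = 3.0896 m/s².

Required deceleration ≈ 3.09 m/s²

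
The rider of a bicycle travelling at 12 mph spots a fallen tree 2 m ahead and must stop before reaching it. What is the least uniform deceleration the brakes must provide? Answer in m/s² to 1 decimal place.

Required deceleration ≈ 7.2 m/s²

12 mph × 0.44704 = 5.3645 m/s.
v² = 2a·d ⇒ a = v²/(2d) = 5.3645² / (2 × 2.000) = 28.778 / 4.000 = 7.1945 m/s².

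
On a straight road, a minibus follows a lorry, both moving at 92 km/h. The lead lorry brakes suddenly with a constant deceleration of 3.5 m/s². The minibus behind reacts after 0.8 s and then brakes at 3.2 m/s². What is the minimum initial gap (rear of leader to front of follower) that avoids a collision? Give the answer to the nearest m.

Minimum gap ≈ 29 m

92 km/h ÷ 3.6 = 25.5556 m/s.
Leader travels v²/(2a_L) = 653.089 / 7.000 = 93.298 m before stopping.
Follower covers v·t_r = 25.5556 × 0.8 = 20.444 m while reacting, then v²/(2a_F) = 653.089 / 6.400 = 102.045 m while braking, for a total of 20.444 + 102.045 = 122.489 m.
Since a_F ≤ a_L and the follower starts braking later, the follower is never slower than the leader, so the closest approach is when both have stopped.
Minimum gap = 122.489 − 93.298 = 29.191 m.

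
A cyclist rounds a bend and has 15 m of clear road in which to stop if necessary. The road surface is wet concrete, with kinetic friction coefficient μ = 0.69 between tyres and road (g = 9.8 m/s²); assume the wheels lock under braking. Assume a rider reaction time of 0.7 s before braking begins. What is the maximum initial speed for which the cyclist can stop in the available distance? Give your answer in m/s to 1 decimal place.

Maximum speed ≈ 10.3 m/s

a = μg = 0.69 × 9.8 = 6.762 m/s².
Stopping distance: v·t_r + v²/(2a) = 15 with t_r = 0.7 s and a = 6.762 m/s².
So v² + 9.467 v − 202.86 = 0.
Positive root: v = −a·t_r + √((a·t_r)² + 2a·d) = −4.733 + √(22.401 + 202.86) = 10.2757 m/s.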